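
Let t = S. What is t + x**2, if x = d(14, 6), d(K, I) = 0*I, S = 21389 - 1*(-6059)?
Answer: 27448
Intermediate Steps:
S = 27448 (S = 21389 + 6059 = 27448)
d(K, I) = 0
t = 27448
x = 0
t + x**2 = 27448 + 0**2 = 27448 + 0 = 27448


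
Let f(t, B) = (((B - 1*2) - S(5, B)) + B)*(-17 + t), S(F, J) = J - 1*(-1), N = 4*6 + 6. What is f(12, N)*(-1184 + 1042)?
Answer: 19170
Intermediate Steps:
N = 30 (N = 24 + 6 = 30)
S(F, J) = 1 + J (S(F, J) = J + 1 = 1 + J)
f(t, B) = (-17 + t)*(-3 + B) (f(t, B) = (((B - 1*2) - (1 + B)) + B)*(-17 + t) = (((B - 2) + (-1 - B)) + B)*(-17 + t) = (((-2 + B) + (-1 - B)) + B)*(-17 + t) = (-3 + B)*(-17 + t) = (-17 + t)*(-3 + B))
f(12, N)*(-1184 + 1042) = (51 - 17*30 - 3*12 + 30*12)*(-1184 + 1042) = (51 - 510 - 36 + 360)*(-142) = -135*(-142) = 19170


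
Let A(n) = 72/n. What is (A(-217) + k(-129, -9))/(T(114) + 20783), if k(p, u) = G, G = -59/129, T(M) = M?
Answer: -22091/584969721 ≈ -3.7764e-5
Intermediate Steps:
G = -59/129 (G = -59*1/129 = -59/129 ≈ -0.45736)
k(p, u) = -59/129
(A(-217) + k(-129, -9))/(T(114) + 20783) = (72/(-217) - 59/129)/(114 + 20783) = (72*(-1/217) - 59/129)/20897 = (-72/217 - 59/129)*(1/20897) = -22091/27993*1/20897 = -22091/584969721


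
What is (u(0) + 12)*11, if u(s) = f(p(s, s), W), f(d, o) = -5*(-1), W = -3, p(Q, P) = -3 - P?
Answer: 187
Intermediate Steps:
f(d, o) = 5
u(s) = 5
(u(0) + 12)*11 = (5 + 12)*11 = 17*11 = 187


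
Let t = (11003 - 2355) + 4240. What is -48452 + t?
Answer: -35564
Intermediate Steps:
t = 12888 (t = 8648 + 4240 = 12888)
-48452 + t = -48452 + 12888 = -35564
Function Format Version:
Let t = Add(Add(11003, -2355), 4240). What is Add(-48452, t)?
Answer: -35564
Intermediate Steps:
t = 12888 (t = Add(8648, 4240) = 12888)
Add(-48452, t) = Add(-48452, 12888) = -35564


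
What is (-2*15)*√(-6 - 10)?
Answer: -120*I ≈ -120.0*I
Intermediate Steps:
(-2*15)*√(-6 - 10) = -120*I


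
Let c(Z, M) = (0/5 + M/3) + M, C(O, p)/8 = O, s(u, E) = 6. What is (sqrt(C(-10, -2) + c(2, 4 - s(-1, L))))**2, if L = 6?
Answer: -248/3 ≈ -82.667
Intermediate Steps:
C(O, p) = 8*O
c(Z, M) = 4*M/3 (c(Z, M) = (0*(1/5) + M*(1/3)) + M = (0 + M/3) + M = M/3 + M = 4*M/3)
(sqrt(C(-10, -2) + c(2, 4 - s(-1, L))))**2 = (sqrt(8*(-10) + 4*(4 - 1*6)/3))**2 = (sqrt(-80 + 4*(4 - 6)/3))**2 = (sqrt(-80 + (4/3)*(-2)))**2 = (sqrt(-80 - 8/3))**2 = (sqrt(-248/3))**2 = (2*I*sqrt(186)/3)**2 = -248/3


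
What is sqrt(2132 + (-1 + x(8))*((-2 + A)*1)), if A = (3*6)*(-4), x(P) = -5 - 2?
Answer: 2*sqrt(681) ≈ 52.192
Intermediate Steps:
x(P) = -7
A = -72 (A = 18*(-4) = -72)
sqrt(2132 + (-1 + x(8))*((-2 + A)*1)) = sqrt(2132 + (-1 - 7)*((-2 - 72)*1)) = sqrt(2132 - (-592)) = sqrt(2132 - 8*(-74)) = sqrt(2132 + 592) = sqrt(2724) = 2*sqrt(681)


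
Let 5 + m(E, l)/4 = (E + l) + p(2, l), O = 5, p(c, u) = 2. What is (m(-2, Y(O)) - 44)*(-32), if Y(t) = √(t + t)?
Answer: 2048 - 128*√10 ≈ 1643.2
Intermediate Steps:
Y(t) = √2*√t (Y(t) = √(2*t) = √2*√t)
m(E, l) = -12 + 4*E + 4*l (m(E, l) = -20 + 4*((E + l) + 2) = -20 + 4*(2 + E + l) = -20 + (8 + 4*E + 4*l) = -12 + 4*E + 4*l)
(m(-2, Y(O)) - 44)*(-32) = ((-12 + 4*(-2) + 4*(√2*√5)) - 44)*(-32) = ((-12 - 8 + 4*√10) - 44)*(-32) = ((-20 + 4*√10) - 44)*(-32) = (-64 + 4*√10)*(-32) = 2048 - 128*√10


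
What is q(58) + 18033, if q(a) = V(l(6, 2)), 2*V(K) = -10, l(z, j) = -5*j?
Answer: 18028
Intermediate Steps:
V(K) = -5 (V(K) = (½)*(-10) = -5)
q(a) = -5
q(58) + 18033 = -5 + 18033 = 18028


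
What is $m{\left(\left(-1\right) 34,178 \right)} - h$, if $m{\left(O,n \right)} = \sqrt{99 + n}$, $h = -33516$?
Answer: $33516 + \sqrt{277} \approx 33533.0$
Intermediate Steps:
$m{\left(\left(-1\right) 34,178 \right)} - h = \sqrt{99 + 178} - -33516 = \sqrt{277} + 33516 = 33516 + \sqrt{277}$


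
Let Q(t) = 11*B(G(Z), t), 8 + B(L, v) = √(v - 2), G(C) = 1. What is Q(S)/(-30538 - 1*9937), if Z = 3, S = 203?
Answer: 88/40475 - 11*√201/40475 ≈ -0.0016789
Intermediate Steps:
B(L, v) = -8 + √(-2 + v) (B(L, v) = -8 + √(v - 2) = -8 + √(-2 + v))
Q(t) = -88 + 11*√(-2 + t) (Q(t) = 11*(-8 + √(-2 + t)) = -88 + 11*√(-2 + t))
Q(S)/(-30538 - 1*9937) = (-88 + 11*√(-2 + 203))/(-30538 - 1*9937) = (-88 + 11*√201)/(-30538 - 9937) = (-88 + 11*√201)/(-40475) = (-88 + 11*√201)*(-1/40475) = 88/40475 - 11*√201/40475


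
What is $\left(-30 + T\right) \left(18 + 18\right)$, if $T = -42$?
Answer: $-2592$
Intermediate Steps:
$\left(-30 + T\right) \left(18 + 18\right) = \left(-30 - 42\right) \left(18 + 18\right) = \left(-72\right) 36 = -2592$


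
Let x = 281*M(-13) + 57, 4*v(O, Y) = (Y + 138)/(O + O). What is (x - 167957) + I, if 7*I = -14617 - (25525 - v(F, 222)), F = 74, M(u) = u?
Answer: -91834917/518 ≈ -1.7729e+5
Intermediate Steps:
v(O, Y) = (138 + Y)/(8*O) (v(O, Y) = ((Y + 138)/(O + O))/4 = ((138 + Y)/((2*O)))/4 = ((138 + Y)*(1/(2*O)))/4 = ((138 + Y)/(2*O))/4 = (138 + Y)/(8*O))
I = -2970463/518 (I = (-14617 - (25525 - (138 + 222)/(8*74)))/7 = (-14617 - (25525 - 360/(8*74)))/7 = (-14617 - (25525 - 1*45/74))/7 = (-14617 - (25525 - 45/74))/7 = (-14617 - 1*1888805/74)/7 = (-14617 - 1888805/74)/7 = (⅐)*(-2970463/74) = -2970463/518 ≈ -5734.5)
x = -3596 (x = 281*(-13) + 57 = -3653 + 57 = -3596)
(x - 167957) + I = (-3596 - 167957) - 2970463/518 = -171553 - 2970463/518 = -91834917/518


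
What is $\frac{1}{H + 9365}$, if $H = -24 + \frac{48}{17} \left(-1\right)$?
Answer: $\frac{17}{158749} \approx 0.00010709$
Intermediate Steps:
$H = - \frac{456}{17}$ ($H = -24 + 48 \cdot \frac{1}{17} \left(-1\right) = -24 + \frac{48}{17} \left(-1\right) = -24 - \frac{48}{17} = - \frac{456}{17} \approx -26.824$)
$\frac{1}{H + 9365} = \frac{1}{- \frac{456}{17} + 9365} = \frac{1}{\frac{158749}{17}} = \frac{17}{158749}$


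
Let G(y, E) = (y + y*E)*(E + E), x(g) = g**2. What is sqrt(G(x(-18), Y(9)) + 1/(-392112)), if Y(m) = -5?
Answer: sqrt(13837663846237)/32676 ≈ 113.84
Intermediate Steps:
G(y, E) = 2*E*(y + E*y) (G(y, E) = (y + E*y)*(2*E) = 2*E*(y + E*y))
sqrt(G(x(-18), Y(9)) + 1/(-392112)) = sqrt(2*(-5)*(-18)**2*(1 - 5) + 1/(-392112)) = sqrt(2*(-5)*324*(-4) - 1/392112) = sqrt(12960 - 1/392112) = sqrt(5081771519/392112) = sqrt(13837663846237)/32676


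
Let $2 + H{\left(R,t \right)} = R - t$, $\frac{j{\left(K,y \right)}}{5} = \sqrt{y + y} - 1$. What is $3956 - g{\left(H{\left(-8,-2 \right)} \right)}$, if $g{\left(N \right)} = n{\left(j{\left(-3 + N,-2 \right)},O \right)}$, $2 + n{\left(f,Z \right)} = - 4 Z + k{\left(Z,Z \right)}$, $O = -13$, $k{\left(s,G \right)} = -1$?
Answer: $3907$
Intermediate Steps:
$j{\left(K,y \right)} = -5 + 5 \sqrt{2} \sqrt{y}$ ($j{\left(K,y \right)} = 5 \left(\sqrt{y + y} - 1\right) = 5 \left(\sqrt{2 y} - 1\right) = 5 \left(\sqrt{2} \sqrt{y} - 1\right) = 5 \left(-1 + \sqrt{2} \sqrt{y}\right) = -5 + 5 \sqrt{2} \sqrt{y}$)
$H{\left(R,t \right)} = -2 + R - t$ ($H{\left(R,t \right)} = -2 + \left(R - t\right) = -2 + R - t$)
$n{\left(f,Z \right)} = -3 - 4 Z$ ($n{\left(f,Z \right)} = -2 - \left(1 + 4 Z\right) = -3 - 4 Z$)
$g{\left(N \right)} = 49$ ($g{\left(N \right)} = -3 - -52 = -3 + 52 = 49$)
$3956 - g{\left(H{\left(-8,-2 \right)} \right)} = 3956 - 49 = 3907$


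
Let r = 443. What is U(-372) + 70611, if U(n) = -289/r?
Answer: 31280384/443 ≈ 70610.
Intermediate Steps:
U(n) = -289/443
U(-372) + 70611 = -289/443 + 70611 = 31280384/443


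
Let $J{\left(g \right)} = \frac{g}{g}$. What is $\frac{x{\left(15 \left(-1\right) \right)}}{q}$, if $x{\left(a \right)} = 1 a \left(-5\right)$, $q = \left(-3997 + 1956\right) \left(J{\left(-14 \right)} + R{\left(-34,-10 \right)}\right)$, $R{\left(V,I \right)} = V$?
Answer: $\frac{25}{22451} \approx 0.0011135$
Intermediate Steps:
$J{\left(g \right)} = 1$
$q = 67353$ ($q = \left(-3997 + 1956\right) \left(1 - 34\right) = \left(-2041\right) \left(-33\right) = 67353$)
$x{\left(a \right)} = - 5 a$ ($x{\left(a \right)} = a \left(-5\right) = - 5 a$)
$\frac{x{\left(15 \left(-1\right) \right)}}{q} = \frac{\left(-5\right) 15 \left(-1\right)}{67353} = \left(-5\right) \left(-15\right) \frac{1}{67353} = 75 \cdot \frac{1}{67353} = \frac{25}{22451}$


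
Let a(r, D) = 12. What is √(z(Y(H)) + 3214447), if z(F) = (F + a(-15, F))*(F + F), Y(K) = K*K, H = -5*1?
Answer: √3216297 ≈ 1793.4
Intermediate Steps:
H = -5
Y(K) = K²
z(F) = 2*F*(12 + F) (z(F) = (F + 12)*(F + F) = (12 + F)*(2*F) = 2*F*(12 + F))
√(z(Y(H)) + 3214447) = √(2*(-5)²*(12 + (-5)²) + 3214447) = √(2*25*(12 + 25) + 3214447) = √(2*25*37 + 3214447) = √(1850 + 3214447) = √3216297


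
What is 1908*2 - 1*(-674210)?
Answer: 678026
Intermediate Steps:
1908*2 - 1*(-674210) = 3816 + 674210 = 678026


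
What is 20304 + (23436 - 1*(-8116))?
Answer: 51856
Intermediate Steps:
20304 + (23436 - 1*(-8116)) = 20304 + (23436 + 8116) = 20304 + 31552 = 51856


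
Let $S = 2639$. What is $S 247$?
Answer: $651833$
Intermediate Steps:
$S 247 = 2639 \cdot 247 = 651833$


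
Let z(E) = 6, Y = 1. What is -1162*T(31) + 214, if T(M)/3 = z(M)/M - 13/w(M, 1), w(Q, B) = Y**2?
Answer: 1390576/31 ≈ 44857.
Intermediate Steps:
w(Q, B) = 1 (w(Q, B) = 1**2 = 1)
T(M) = -39 + 18/M (T(M) = 3*(6/M - 13/1) = 3*(6/M - 13*1) = 3*(6/M - 13) = 3*(-13 + 6/M) = -39 + 18/M)
-1162*T(31) + 214 = -1162*(-39 + 18/31) + 214 = -1162*(-1191/31) + 214 = 1383942/31 + 214 = 1390576/31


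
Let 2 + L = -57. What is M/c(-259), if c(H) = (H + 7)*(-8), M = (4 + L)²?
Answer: 3025/2016 ≈ 1.5005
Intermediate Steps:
L = -59 (L = -2 - 57 = -59)
M = 3025 (M = (4 - 59)² = (-55)² = 3025)
c(H) = -56 - 8*H (c(H) = (7 + H)*(-8) = -56 - 8*H)
M/c(-259) = 3025/(-56 - 8*(-259)) = 3025/(-56 + 2072) = 3025/2016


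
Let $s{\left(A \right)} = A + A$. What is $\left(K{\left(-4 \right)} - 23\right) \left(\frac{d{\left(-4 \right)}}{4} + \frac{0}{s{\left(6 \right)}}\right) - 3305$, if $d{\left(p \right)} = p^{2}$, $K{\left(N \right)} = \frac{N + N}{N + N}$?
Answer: $-3393$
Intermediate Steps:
$K{\left(N \right)} = 1$ ($K{\left(N \right)} = \frac{2 N}{2 N} = 2 N \frac{1}{2 N} = 1$)
$s{\left(A \right)} = 2 A$
$\left(K{\left(-4 \right)} - 23\right) \left(\frac{d{\left(-4 \right)}}{4} + \frac{0}{s{\left(6 \right)}}\right) - 3305 = \left(1 - 23\right) \left(\frac{\left(-4\right)^{2}}{4} + \frac{0}{2 \cdot 6}\right) - 3305 = - 22 \left(16 \cdot \frac{1}{4} + \frac{0}{12}\right) - 3305 = - 22 \left(4 + 0 \cdot \frac{1}{12}\right) - 3305 = - 22 \left(4 + 0\right) - 3305 = \left(-22\right) 4 - 3305 = -88 - 3305 = -3393$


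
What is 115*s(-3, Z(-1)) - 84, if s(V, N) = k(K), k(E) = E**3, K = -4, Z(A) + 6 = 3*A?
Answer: -7444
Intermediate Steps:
Z(A) = -6 + 3*A
s(V, N) = -64 (s(V, N) = (-4)**3 = -64)
115*s(-3, Z(-1)) - 84 = 115*(-64) - 84 = -7360 - 84 = -7444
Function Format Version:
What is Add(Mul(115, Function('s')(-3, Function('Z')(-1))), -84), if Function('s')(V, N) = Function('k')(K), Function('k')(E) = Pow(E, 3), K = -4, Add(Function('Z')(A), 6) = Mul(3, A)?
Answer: -7444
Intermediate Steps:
Function('Z')(A) = Add(-6, Mul(3, A))
Function('s')(V, N) = -64 (Function('s')(V, N) = Pow(-4, 3) = -64)
Add(Mul(115, Function('s')(-3, Function('Z')(-1))), -84) = Add(Mul(115, -64), -84) = Add(-7360, -84) = -7444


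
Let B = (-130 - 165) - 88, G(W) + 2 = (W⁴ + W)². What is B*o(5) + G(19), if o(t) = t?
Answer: 16988513683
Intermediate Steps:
G(W) = -2 + (W + W⁴)² (G(W) = -2 + (W⁴ + W)² = -2 + (W + W⁴)²)
B = -383 (B = -295 - 88 = -383)
B*o(5) + G(19) = -383*5 + (-2 + 19²*(1 + 19³)²) = -1915 + (-2 + 361*(1 + 6859)²) = -1915 + (-2 + 361*6860²) = -1915 + (-2 + 361*47059600) = -1915 + (-2 + 16988515600) = -1915 + 16988515598 = 16988513683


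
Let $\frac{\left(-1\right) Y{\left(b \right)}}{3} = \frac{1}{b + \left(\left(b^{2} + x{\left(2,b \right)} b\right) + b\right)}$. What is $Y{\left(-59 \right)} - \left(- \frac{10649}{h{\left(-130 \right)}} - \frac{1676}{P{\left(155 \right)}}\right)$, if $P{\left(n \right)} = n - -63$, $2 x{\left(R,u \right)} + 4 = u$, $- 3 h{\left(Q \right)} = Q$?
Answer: $\frac{12500810063}{49325770} \approx 253.43$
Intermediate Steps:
$h{\left(Q \right)} = - \frac{Q}{3}$
$x{\left(R,u \right)} = -2 + \frac{u}{2}$
$P{\left(n \right)} = 63 + n$ ($P{\left(n \right)} = n + 63 = 63 + n$)
$Y{\left(b \right)} = - \frac{3}{b^{2} + 2 b + b \left(-2 + \frac{b}{2}\right)}$ ($Y{\left(b \right)} = - \frac{3}{b + \left(\left(b^{2} + \left(-2 + \frac{b}{2}\right) b\right) + b\right)} = - \frac{3}{b + \left(\left(b^{2} + b \left(-2 + \frac{b}{2}\right)\right) + b\right)} = - \frac{3}{b + \left(b + b^{2} + b \left(-2 + \frac{b}{2}\right)\right)} = - \frac{3}{b^{2} + 2 b + b \left(-2 + \frac{b}{2}\right)}$)
$Y{\left(-59 \right)} - \left(- \frac{10649}{h{\left(-130 \right)}} - \frac{1676}{P{\left(155 \right)}}\right) = - \frac{2}{3481} - \left(- \frac{10649}{\left(- \frac{1}{3}\right) \left(-130\right)} - \frac{1676}{63 + 155}\right) = \left(-2\right) \frac{1}{3481} - \left(- \frac{10649}{\frac{130}{3}} - \frac{1676}{218}\right) = - \frac{2}{3481} - \left(\left(-10649\right) \frac{3}{130} - \frac{838}{109}\right) = - \frac{2}{3481} - \left(- \frac{31947}{130} - \frac{838}{109}\right) = - \frac{2}{3481} - - \frac{3591163}{14170} = - \frac{2}{3481} + \frac{3591163}{14170} = \frac{12500810063}{49325770}$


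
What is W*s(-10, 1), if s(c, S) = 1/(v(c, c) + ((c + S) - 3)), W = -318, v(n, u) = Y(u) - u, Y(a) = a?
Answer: 53/2 ≈ 26.500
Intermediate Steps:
v(n, u) = 0 (v(n, u) = u - u = 0)
s(c, S) = 1/(-3 + S + c) (s(c, S) = 1/(0 + ((c + S) - 3)) = 1/(0 + ((S + c) - 3)) = 1/(0 + (-3 + S + c)) = 1/(-3 + S + c))
W*s(-10, 1) = -318/(-3 + 1 - 10) = -318/(-12) = -318*(-1/12) = 53/2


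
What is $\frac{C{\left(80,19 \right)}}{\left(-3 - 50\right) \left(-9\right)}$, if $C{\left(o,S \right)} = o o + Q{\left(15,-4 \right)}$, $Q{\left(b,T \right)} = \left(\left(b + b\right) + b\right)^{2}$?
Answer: $\frac{8425}{477} \approx 17.662$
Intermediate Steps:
$Q{\left(b,T \right)} = 9 b^{2}$ ($Q{\left(b,T \right)} = \left(2 b + b\right)^{2} = \left(3 b\right)^{2} = 9 b^{2}$)
$C{\left(o,S \right)} = 2025 + o^{2}$ ($C{\left(o,S \right)} = o o + 9 \cdot 15^{2} = o^{2} + 9 \cdot 225 = o^{2} + 2025 = 2025 + o^{2}$)
$\frac{C{\left(80,19 \right)}}{\left(-3 - 50\right) \left(-9\right)} = \frac{2025 + 80^{2}}{\left(-3 - 50\right) \left(-9\right)} = \frac{2025 + 6400}{\left(-53\right) \left(-9\right)} = \frac{8425}{477}$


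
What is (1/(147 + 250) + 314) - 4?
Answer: 123071/397 ≈ 310.00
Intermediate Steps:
(1/(147 + 250) + 314) - 4 = (1/397 + 314) - 4 = 124659/397 - 4 = 123071/397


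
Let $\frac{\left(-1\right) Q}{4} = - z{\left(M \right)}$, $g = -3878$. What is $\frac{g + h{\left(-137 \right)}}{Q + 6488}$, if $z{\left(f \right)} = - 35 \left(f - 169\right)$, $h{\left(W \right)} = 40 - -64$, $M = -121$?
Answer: $- \frac{629}{7848} \approx -0.080148$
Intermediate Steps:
$h{\left(W \right)} = 104$ ($h{\left(W \right)} = 40 + 64 = 104$)
$z{\left(f \right)} = 5915 - 35 f$ ($z{\left(f \right)} = - 35 \left(-169 + f\right) = 5915 - 35 f$)
$Q = 40600$ ($Q = - 4 \left(- (5915 - -4235)\right) = - 4 \left(- (5915 + 4235)\right) = - 4 \left(\left(-1\right) 10150\right) = \left(-4\right) \left(-10150\right) = 40600$)
$\frac{g + h{\left(-137 \right)}}{Q + 6488} = \frac{-3878 + 104}{40600 + 6488} = - \frac{3774}{47088} = \left(-3774\right) \frac{1}{47088} = - \frac{629}{7848}$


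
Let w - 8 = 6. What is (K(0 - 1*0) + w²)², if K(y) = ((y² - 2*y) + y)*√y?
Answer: 38416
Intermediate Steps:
w = 14 (w = 8 + 6 = 14)
K(y) = √y*(y² - y) (K(y) = (y² - y)*√y = √y*(y² - y))
(K(0 - 1*0) + w²)² = ((0 - 1*0)^(3/2)*(-1 + (0 - 1*0)) + 14²)² = ((0 + 0)^(3/2)*(-1 + (0 + 0)) + 196)² = (0^(3/2)*(-1 + 0) + 196)² = (0*(-1) + 196)² = (0 + 196)² = 196² = 38416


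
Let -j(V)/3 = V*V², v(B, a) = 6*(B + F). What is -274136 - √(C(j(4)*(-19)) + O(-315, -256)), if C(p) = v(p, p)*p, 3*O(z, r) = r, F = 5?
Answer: -274136 - 8*√11243922/3 ≈ -2.8308e+5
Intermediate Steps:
v(B, a) = 30 + 6*B (v(B, a) = 6*(B + 5) = 6*(5 + B) = 30 + 6*B)
O(z, r) = r/3
j(V) = -3*V³ (j(V) = -3*V*V² = -3*V³)
C(p) = p*(30 + 6*p) (C(p) = (30 + 6*p)*p = p*(30 + 6*p))
-274136 - √(C(j(4)*(-19)) + O(-315, -256)) = -274136 - √(6*(-3*4³*(-19))*(5 - 3*4³*(-19)) + (⅓)*(-256)) = -274136 - √(6*(-3*64*(-19))*(5 - 3*64*(-19)) - 256/3) = -274136 - √(6*(-192*(-19))*(5 - 192*(-19)) - 256/3) = -274136 - √(6*3648*(5 + 3648) - 256/3) = -274136 - √(6*3648*3653 - 256/3) = -274136 - √(79956864 - 256/3) = -274136 - √(239870336/3) = -274136 - 8*√11243922/3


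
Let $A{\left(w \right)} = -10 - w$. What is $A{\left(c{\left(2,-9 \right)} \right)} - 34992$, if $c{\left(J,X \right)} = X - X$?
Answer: $-35002$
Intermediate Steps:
$c{\left(J,X \right)} = 0$
$A{\left(c{\left(2,-9 \right)} \right)} - 34992 = \left(-10 - 0\right) - 34992 = \left(-10 + 0\right) - 34992 = -10 - 34992 = -35002$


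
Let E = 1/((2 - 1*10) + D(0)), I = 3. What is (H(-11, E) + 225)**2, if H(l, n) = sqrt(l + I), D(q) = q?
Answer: 50617 + 900*I*sqrt(2) ≈ 50617.0 + 1272.8*I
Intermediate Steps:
E = -1/8 (E = 1/((2 - 1*10) + 0) = 1/((2 - 10) + 0) = 1/(-8 + 0) = 1/(-8) = -1/8 ≈ -0.12500)
H(l, n) = sqrt(3 + l) (H(l, n) = sqrt(l + 3) = sqrt(3 + l))
(H(-11, E) + 225)**2 = (sqrt(3 - 11) + 225)**2 = (sqrt(-8) + 225)**2 = (2*I*sqrt(2) + 225)**2 = (225 + 2*I*sqrt(2))**2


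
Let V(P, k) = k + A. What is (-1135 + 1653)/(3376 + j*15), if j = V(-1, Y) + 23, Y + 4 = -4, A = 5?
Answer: 259/1838 ≈ 0.14091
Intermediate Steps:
Y = -8 (Y = -4 - 4 = -8)
V(P, k) = 5 + k (V(P, k) = k + 5 = 5 + k)
j = 20 (j = (5 - 8) + 23 = -3 + 23 = 20)
(-1135 + 1653)/(3376 + j*15) = (-1135 + 1653)/(3376 + 20*15) = 518/(3376 + 300) = 518/3676 = 518*(1/3676) = 259/1838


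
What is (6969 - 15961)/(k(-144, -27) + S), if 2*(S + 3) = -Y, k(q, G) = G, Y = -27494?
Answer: -8992/13717 ≈ -0.65554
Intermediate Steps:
S = 13744 (S = -3 + (-1*(-27494))/2 = -3 + (1/2)*27494 = -3 + 13747 = 13744)
(6969 - 15961)/(k(-144, -27) + S) = (6969 - 15961)/(-27 + 13744) = -8992/13717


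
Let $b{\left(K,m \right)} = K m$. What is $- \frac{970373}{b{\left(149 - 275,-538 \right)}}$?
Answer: $- \frac{970373}{67788} \approx -14.315$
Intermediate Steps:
$- \frac{970373}{b{\left(149 - 275,-538 \right)}} = - \frac{970373}{\left(149 - 275\right) \left(-538\right)} = - \frac{970373}{\left(-126\right) \left(-538\right)} = - \frac{970373}{67788}$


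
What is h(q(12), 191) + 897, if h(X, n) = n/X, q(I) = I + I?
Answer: 21719/24 ≈ 904.96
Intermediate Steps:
q(I) = 2*I
h(q(12), 191) + 897 = 191/((2*12)) + 897 = 191/24 + 897 = 21719/24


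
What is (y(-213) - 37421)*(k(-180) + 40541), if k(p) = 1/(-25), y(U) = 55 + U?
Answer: -38087218396/25 ≈ -1.5235e+9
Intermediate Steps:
k(p) = -1/25
(y(-213) - 37421)*(k(-180) + 40541) = ((55 - 213) - 37421)*(-1/25 + 40541) = (-158 - 37421)*(1013524/25) = -37579*1013524/25 = -38087218396/25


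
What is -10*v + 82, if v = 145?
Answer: -1368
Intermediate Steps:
-10*v + 82 = -10*145 + 82 = -1450 + 82 = -1368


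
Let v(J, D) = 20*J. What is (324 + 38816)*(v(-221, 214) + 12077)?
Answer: 299694980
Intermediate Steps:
(324 + 38816)*(v(-221, 214) + 12077) = (324 + 38816)*(20*(-221) + 12077) = 39140*(-4420 + 12077) = 39140*7657 = 299694980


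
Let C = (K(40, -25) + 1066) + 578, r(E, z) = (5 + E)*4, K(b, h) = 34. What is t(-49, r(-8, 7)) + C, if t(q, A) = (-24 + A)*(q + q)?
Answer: 5206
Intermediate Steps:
r(E, z) = 20 + 4*E
C = 1678 (C = (34 + 1066) + 578 = 1100 + 578 = 1678)
t(q, A) = 2*q*(-24 + A) (t(q, A) = (-24 + A)*(2*q) = 2*q*(-24 + A))
t(-49, r(-8, 7)) + C = 2*(-49)*(-24 + (20 + 4*(-8))) + 1678 = 2*(-49)*(-24 + (20 - 32)) + 1678 = 2*(-49)*(-24 - 12) + 1678 = 2*(-49)*(-36) + 1678 = 3528 + 1678 = 5206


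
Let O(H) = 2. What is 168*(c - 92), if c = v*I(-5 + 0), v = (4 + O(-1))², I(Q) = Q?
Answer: -45696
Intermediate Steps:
v = 36 (v = (4 + 2)² = 6² = 36)
c = -180 (c = 36*(-5 + 0) = 36*(-5) = -180)
168*(c - 92) = 168*(-180 - 92) = 168*(-272) = -45696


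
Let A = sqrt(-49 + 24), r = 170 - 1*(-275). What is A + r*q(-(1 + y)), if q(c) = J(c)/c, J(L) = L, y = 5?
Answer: 445 + 5*I ≈ 445.0 + 5.0*I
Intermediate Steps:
r = 445 (r = 170 + 275 = 445)
q(c) = 1 (q(c) = c/c = 1)
A = 5*I (A = sqrt(-25) = 5*I ≈ 5.0*I)
A + r*q(-(1 + y)) = 5*I + 445*1 = 5*I + 445 = 445 + 5*I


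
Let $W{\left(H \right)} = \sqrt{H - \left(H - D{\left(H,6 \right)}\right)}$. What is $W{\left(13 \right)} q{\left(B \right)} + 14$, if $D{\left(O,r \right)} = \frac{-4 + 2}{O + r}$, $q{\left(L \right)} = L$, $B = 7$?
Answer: $14 + \frac{7 i \sqrt{38}}{19} \approx 14.0 + 2.2711 i$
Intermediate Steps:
$D{\left(O,r \right)} = - \frac{2}{O + r}$
$W{\left(H \right)} = \sqrt{2} \sqrt{- \frac{1}{6 + H}}$ ($W{\left(H \right)} = \sqrt{H - \left(H - - \frac{2}{H + 6}\right)} = \sqrt{H - \left(H - - \frac{2}{6 + H}\right)} = \sqrt{H - \left(H + \frac{2}{6 + H}\right)} = \sqrt{- \frac{2}{6 + H}} = \sqrt{2} \sqrt{- \frac{1}{6 + H}}$)
$W{\left(13 \right)} q{\left(B \right)} + 14 = \sqrt{2} \sqrt{- \frac{1}{6 + 13}} \cdot 7 + 14 = \sqrt{2} \sqrt{- \frac{1}{19}} \cdot 7 + 14 = \sqrt{2} \frac{i \sqrt{19}}{19} \cdot 7 + 14 = \frac{i \sqrt{38}}{19} \cdot 7 + 14 = \frac{7 i \sqrt{38}}{19} + 14 = 14 + \frac{7 i \sqrt{38}}{19}$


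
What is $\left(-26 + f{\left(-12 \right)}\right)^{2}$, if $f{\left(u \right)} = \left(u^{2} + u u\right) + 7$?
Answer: $72361$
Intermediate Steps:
$f{\left(u \right)} = 7 + 2 u^{2}$ ($f{\left(u \right)} = \left(u^{2} + u^{2}\right) + 7 = 2 u^{2} + 7 = 7 + 2 u^{2}$)
$\left(-26 + f{\left(-12 \right)}\right)^{2} = \left(-26 + \left(7 + 2 \left(-12\right)^{2}\right)\right)^{2} = \left(-26 + \left(7 + 2 \cdot 144\right)\right)^{2} = \left(-26 + \left(7 + 288\right)\right)^{2} = \left(-26 + 295\right)^{2} = 269^{2} = 72361$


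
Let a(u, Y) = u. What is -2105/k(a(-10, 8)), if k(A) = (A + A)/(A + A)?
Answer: -2105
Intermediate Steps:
k(A) = 1 (k(A) = (2*A)/((2*A)) = (2*A)*(1/(2*A)) = 1)
-2105/k(a(-10, 8)) = -2105/1 = -2105*1 = -2105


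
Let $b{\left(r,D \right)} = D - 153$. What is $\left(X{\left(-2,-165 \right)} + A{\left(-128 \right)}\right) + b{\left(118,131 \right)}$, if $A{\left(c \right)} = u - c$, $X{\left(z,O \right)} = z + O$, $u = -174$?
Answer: $-235$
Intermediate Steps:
$b{\left(r,D \right)} = -153 + D$
$X{\left(z,O \right)} = O + z$
$A{\left(c \right)} = -174 - c$
$\left(X{\left(-2,-165 \right)} + A{\left(-128 \right)}\right) + b{\left(118,131 \right)} = \left(\left(-165 - 2\right) - 46\right) + \left(-153 + 131\right) = \left(-167 + \left(-174 + 128\right)\right) - 22 = \left(-167 - 46\right) - 22 = -213 - 22 = -235$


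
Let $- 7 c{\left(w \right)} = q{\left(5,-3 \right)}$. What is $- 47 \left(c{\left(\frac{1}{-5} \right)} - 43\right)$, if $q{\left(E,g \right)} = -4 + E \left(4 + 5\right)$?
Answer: $\frac{16074}{7} \approx 2296.3$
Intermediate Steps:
$q{\left(E,g \right)} = -4 + 9 E$ ($q{\left(E,g \right)} = -4 + E 9 = -4 + 9 E$)
$c{\left(w \right)} = - \frac{41}{7}$ ($c{\left(w \right)} = - \frac{-4 + 9 \cdot 5}{7} = - \frac{-4 + 45}{7} = \left(- \frac{1}{7}\right) 41 = - \frac{41}{7}$)
$- 47 \left(c{\left(\frac{1}{-5} \right)} - 43\right) = - 47 \left(- \frac{41}{7} - 43\right) = \left(-47\right) \left(- \frac{342}{7}\right) = \frac{16074}{7}$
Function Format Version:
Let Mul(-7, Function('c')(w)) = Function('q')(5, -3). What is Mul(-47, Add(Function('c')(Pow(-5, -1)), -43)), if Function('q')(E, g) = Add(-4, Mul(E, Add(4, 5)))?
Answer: Rational(16074, 7) ≈ 2296.3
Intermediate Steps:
Function('q')(E, g) = Add(-4, Mul(9, E)) (Function('q')(E, g) = Add(-4, Mul(E, 9)) = Add(-4, Mul(9, E)))
Function('c')(w) = Rational(-41, 7) (Function('c')(w) = Mul(Rational(-1, 7), Add(-4, Mul(9, 5))) = Mul(Rational(-1, 7), Add(-4, 45)) = Mul(Rational(-1, 7), 41) = Rational(-41, 7))
Mul(-47, Add(Function('c')(Pow(-5, -1)), -43)) = Mul(-47, Add(Rational(-41, 7), -43)) = Mul(-47, Rational(-342, 7)) = Rational(16074, 7)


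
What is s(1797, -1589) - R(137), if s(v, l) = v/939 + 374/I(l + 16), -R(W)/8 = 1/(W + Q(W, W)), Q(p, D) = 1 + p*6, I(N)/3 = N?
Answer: 9897919/5371080 ≈ 1.8428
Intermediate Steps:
I(N) = 3*N
Q(p, D) = 1 + 6*p
R(W) = -8/(1 + 7*W) (R(W) = -8/(W + (1 + 6*W)) = -8/(1 + 7*W))
s(v, l) = 374/(48 + 3*l) + v/939 (s(v, l) = v/939 + 374/((3*(l + 16))) = v*(1/939) + 374/((3*(16 + l))) = v/939 + 374/(48 + 3*l) = 374/(48 + 3*l) + v/939)
s(1797, -1589) - R(137) = (117062 + 1797*(16 - 1589))/(939*(16 - 1589)) - (-8)/(1 + 7*137) = (1/939)*(117062 + 1797*(-1573))/(-1573) - (-8)/(1 + 959) = (1/939)*(-1/1573)*(117062 - 2826681) - (-8)/960 = (1/939)*(-1/1573)*(-2709619) - (-8)/960 = 246329/134277 - 1*(-1/120) = 246329/134277 + 1/120 = 9897919/5371080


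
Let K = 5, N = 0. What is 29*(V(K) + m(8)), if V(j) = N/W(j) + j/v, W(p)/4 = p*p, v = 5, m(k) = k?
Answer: 261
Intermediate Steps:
W(p) = 4*p² (W(p) = 4*(p*p) = 4*p²)
V(j) = j/5 (V(j) = 0/((4*j²)) + j/5 = 0*(1/(4*j²)) + j*(⅕) = 0 + j/5 = j/5)
29*(V(K) + m(8)) = 29*((⅕)*5 + 8) = 29*(1 + 8) = 29*9 = 261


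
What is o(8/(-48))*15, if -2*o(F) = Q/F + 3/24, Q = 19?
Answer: 13665/16 ≈ 854.06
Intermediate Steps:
o(F) = -1/16 - 19/(2*F) (o(F) = -(19/F + 3/24)/2 = -(19/F + 3*(1/24))/2 = -(19/F + ⅛)/2 = -(⅛ + 19/F)/2 = -1/16 - 19/(2*F))
o(8/(-48))*15 = ((-152 - 8/(-48))/(16*((8/(-48)))))*15 = ((-152 - 8*(-1)/48)/(16*((8*(-1/48)))))*15 = ((-152 - 1*(-⅙))/(16*(-⅙)))*15 = ((1/16)*(-6)*(-152 + ⅙))*15 = ((1/16)*(-6)*(-911/6))*15 = (911/16)*15 = 13665/16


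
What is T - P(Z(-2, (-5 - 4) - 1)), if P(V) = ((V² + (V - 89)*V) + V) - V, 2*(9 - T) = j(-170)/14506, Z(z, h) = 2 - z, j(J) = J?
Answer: 4830583/14506 ≈ 333.01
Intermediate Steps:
T = 130639/14506 (T = 9 - (-85)/14506 = 9 - ½*(-85/7253) = 9 + 85/14506 = 130639/14506 ≈ 9.0059)
P(V) = V² + V*(-89 + V) (P(V) = ((V² + (-89 + V)*V) + V) - V = ((V² + V*(-89 + V)) + V) - V = (V + V² + V*(-89 + V)) - V = V² + V*(-89 + V))
T - P(Z(-2, (-5 - 4) - 1)) = 130639/14506 - (2 - 1*(-2))*(-89 + 2*(2 - 1*(-2))) = 130639/14506 - (2 + 2)*(-89 + 2*(2 + 2)) = 130639/14506 - 4*(-89 + 2*4) = 130639/14506 - 4*(-89 + 8) = 130639/14506 - 4*(-81) = 130639/14506 - 1*(-324) = 130639/14506 + 324 = 4830583/14506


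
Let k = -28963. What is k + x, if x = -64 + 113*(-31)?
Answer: -32530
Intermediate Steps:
x = -3567 (x = -64 - 3503 = -3567)
k + x = -28963 - 3567 = -32530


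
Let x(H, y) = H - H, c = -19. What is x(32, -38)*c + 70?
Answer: 70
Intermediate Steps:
x(H, y) = 0
x(32, -38)*c + 70 = 0*(-19) + 70 = 0 + 70 = 70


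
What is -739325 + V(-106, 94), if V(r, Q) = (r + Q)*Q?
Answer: -740453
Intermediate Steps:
V(r, Q) = Q*(Q + r) (V(r, Q) = (Q + r)*Q = Q*(Q + r))
-739325 + V(-106, 94) = -739325 + 94*(94 - 106) = -739325 + 94*(-12) = -739325 - 1128 = -740453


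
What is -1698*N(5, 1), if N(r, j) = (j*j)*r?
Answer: -8490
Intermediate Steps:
N(r, j) = r*j**2 (N(r, j) = j**2*r = r*j**2)
-1698*N(5, 1) = -8490*1**2 = -8490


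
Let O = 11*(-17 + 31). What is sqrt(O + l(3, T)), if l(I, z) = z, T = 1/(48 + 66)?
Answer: sqrt(2001498)/114 ≈ 12.410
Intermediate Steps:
T = 1/114 ≈ 0.0087719
O = 154 (O = 11*14 = 154)
sqrt(O + l(3, T)) = sqrt(154 + 1/114) = sqrt(17557/114) = sqrt(2001498)/114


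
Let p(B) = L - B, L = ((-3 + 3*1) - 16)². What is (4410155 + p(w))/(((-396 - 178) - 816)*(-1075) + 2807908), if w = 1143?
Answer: 2204634/2151079 ≈ 1.0249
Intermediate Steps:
L = 256 (L = ((-3 + 3) - 16)² = (0 - 16)² = (-16)² = 256)
p(B) = 256 - B
(4410155 + p(w))/(((-396 - 178) - 816)*(-1075) + 2807908) = (4410155 + (256 - 1*1143))/(((-396 - 178) - 816)*(-1075) + 2807908) = (4410155 + (256 - 1143))/((-574 - 816)*(-1075) + 2807908) = (4410155 - 887)/(-1390*(-1075) + 2807908) = 4409268/(1494250 + 2807908) = 4409268/4302158 = 4409268*(1/4302158) = 2204634/2151079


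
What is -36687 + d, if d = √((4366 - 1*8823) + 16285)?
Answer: -36687 + 2*√2957 ≈ -36578.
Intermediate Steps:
d = 2*√2957 (d = √((4366 - 8823) + 16285) = √(-4457 + 16285) = √11828 = 2*√2957 ≈ 108.76)
-36687 + d = -36687 + 2*√2957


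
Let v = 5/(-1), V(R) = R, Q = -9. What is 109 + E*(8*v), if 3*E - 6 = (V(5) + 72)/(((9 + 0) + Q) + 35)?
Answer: -⅓ ≈ -0.33333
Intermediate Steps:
v = -5 (v = 5*(-1) = -5)
E = 41/15 (E = 2 + ((5 + 72)/(((9 + 0) - 9) + 35))/3 = 2 + (77/((9 - 9) + 35))/3 = 2 + (77/(0 + 35))/3 = 2 + (77/35)/3 = 2 + (77*(1/35))/3 = 2 + (⅓)*(11/5) = 2 + 11/15 = 41/15 ≈ 2.7333)
109 + E*(8*v) = 109 + 41*(8*(-5))/15 = 109 + (41/15)*(-40) = 109 - 328/3 = -⅓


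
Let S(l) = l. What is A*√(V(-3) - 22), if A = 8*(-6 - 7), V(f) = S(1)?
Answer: -104*I*√21 ≈ -476.59*I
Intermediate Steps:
V(f) = 1
A = -104 (A = 8*(-13) = -104)
A*√(V(-3) - 22) = -104*√(1 - 22) = -104*I*√21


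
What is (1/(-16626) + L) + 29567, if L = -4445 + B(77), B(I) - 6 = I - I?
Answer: 417778127/16626 ≈ 25128.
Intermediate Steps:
B(I) = 6 (B(I) = 6 + (I - I) = 6 + 0 = 6)
L = -4439 (L = -4445 + 6 = -4439)
(1/(-16626) + L) + 29567 = (1/(-16626) - 4439) + 29567 = (-1/16626 - 4439) + 29567 = -73802815/16626 + 29567 = 417778127/16626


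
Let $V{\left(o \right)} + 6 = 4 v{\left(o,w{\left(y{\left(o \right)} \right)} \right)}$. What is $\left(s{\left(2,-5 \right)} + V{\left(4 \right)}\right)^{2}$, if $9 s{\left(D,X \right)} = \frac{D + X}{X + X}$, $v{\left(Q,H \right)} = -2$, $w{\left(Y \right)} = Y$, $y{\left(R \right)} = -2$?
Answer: $\frac{175561}{900} \approx 195.07$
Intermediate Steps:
$s{\left(D,X \right)} = \frac{D + X}{18 X}$ ($s{\left(D,X \right)} = \frac{\left(D + X\right) \frac{1}{X + X}}{9} = \frac{\left(D + X\right) \frac{1}{2 X}}{9} = \frac{\frac{1}{2} \frac{1}{X} \left(D + X\right)}{9} = \frac{D + X}{18 X}$)
$V{\left(o \right)} = -14$ ($V{\left(o \right)} = -6 + 4 \left(-2\right) = -6 - 8 = -14$)
$\left(s{\left(2,-5 \right)} + V{\left(4 \right)}\right)^{2} = \left(\frac{2 - 5}{18 \left(-5\right)} - 14\right)^{2} = \left(\frac{1}{18} \left(- \frac{1}{5}\right) \left(-3\right) - 14\right)^{2} = \left(\frac{1}{30} - 14\right)^{2} = \left(- \frac{419}{30}\right)^{2} = \frac{175561}{900}$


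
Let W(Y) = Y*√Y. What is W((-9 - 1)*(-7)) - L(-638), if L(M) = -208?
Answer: 208 + 70*√70 ≈ 793.66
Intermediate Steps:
W(Y) = Y^(3/2)
W((-9 - 1)*(-7)) - L(-638) = ((-9 - 1)*(-7))^(3/2) - 1*(-208) = (-10*(-7))^(3/2) + 208 = 70^(3/2) + 208 = 70*√70 + 208 = 208 + 70*√70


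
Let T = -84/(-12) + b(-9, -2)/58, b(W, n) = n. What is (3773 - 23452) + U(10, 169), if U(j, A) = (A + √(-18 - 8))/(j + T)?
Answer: -9677167/492 + 29*I*√26/492 ≈ -19669.0 + 0.30055*I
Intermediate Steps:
T = 202/29 (T = -84/(-12) - 2/58 = -84*(-1/12) - 2*1/58 = 7 - 1/29 = 202/29 ≈ 6.9655)
U(j, A) = (A + I*√26)/(202/29 + j) (U(j, A) = (A + √(-18 - 8))/(j + 202/29) = (A + √(-26))/(202/29 + j) = (A + I*√26)/(202/29 + j))
(3773 - 23452) + U(10, 169) = (3773 - 23452) + 29*(169 + I*√26)/(202 + 29*10) = -19679 + 29*(169 + I*√26)/(202 + 290) = -19679 + 29*(169 + I*√26)/492 = -19679 + 29*(1/492)*(169 + I*√26) = -19679 + (4901/492 + 29*I*√26/492) = -9677167/492 + 29*I*√26/492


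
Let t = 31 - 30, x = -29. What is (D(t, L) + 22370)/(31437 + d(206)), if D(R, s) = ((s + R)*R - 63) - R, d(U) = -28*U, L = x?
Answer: 22278/25669 ≈ 0.86790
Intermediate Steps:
L = -29
t = 1
D(R, s) = -63 - R + R*(R + s) (D(R, s) = ((R + s)*R - 63) - R = (R*(R + s) - 63) - R = (-63 + R*(R + s)) - R = -63 - R + R*(R + s))
(D(t, L) + 22370)/(31437 + d(206)) = ((-63 + 1**2 - 1*1 + 1*(-29)) + 22370)/(31437 - 28*206) = ((-63 + 1 - 1 - 29) + 22370)/(31437 - 5768) = (-92 + 22370)/25669 = 22278*(1/25669) = 22278/25669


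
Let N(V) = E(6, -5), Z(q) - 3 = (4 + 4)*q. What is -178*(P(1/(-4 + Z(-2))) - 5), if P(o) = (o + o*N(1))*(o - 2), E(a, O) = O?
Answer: 282130/289 ≈ 976.23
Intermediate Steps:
Z(q) = 3 + 8*q (Z(q) = 3 + (4 + 4)*q = 3 + 8*q)
N(V) = -5
P(o) = -4*o*(-2 + o) (P(o) = (o + o*(-5))*(o - 2) = (o - 5*o)*(-2 + o) = (-4*o)*(-2 + o) = -4*o*(-2 + o))
-178*(P(1/(-4 + Z(-2))) - 5) = -178*(4*(2 - 1/(-4 + (3 + 8*(-2))))/(-4 + (3 + 8*(-2))) - 5) = -178*(4*(2 - 1/(-4 + (3 - 16)))/(-4 + (3 - 16)) - 5) = -178*(4*(2 - 1/(-4 - 13))/(-4 - 13) - 5) = -178*(4*(2 - 1/(-17))/(-17) - 5) = -178*(4*(-1/17)*(2 - 1*(-1/17)) - 5) = -178*(4*(-1/17)*(2 + 1/17) - 5) = -178*(4*(-1/17)*(35/17) - 5) = -178*(-140/289 - 5) = -178*(-1585/289) = 282130/289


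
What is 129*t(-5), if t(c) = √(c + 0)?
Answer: 129*I*√5 ≈ 288.45*I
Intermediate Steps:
t(c) = √c
129*t(-5) = 129*√(-5) = 129*(I*√5) = 129*I*√5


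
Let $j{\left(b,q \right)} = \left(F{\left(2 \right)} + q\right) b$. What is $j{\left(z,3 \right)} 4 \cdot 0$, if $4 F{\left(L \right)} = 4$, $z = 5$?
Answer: $0$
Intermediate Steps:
$F{\left(L \right)} = 1$ ($F{\left(L \right)} = \frac{1}{4} \cdot 4 = 1$)
$j{\left(b,q \right)} = b \left(1 + q\right)$ ($j{\left(b,q \right)} = \left(1 + q\right) b = b \left(1 + q\right)$)
$j{\left(z,3 \right)} 4 \cdot 0 = 5 \left(1 + 3\right) 4 \cdot 0 = 5 \cdot 4 \cdot 4 \cdot 0 = 20 \cdot 4 \cdot 0 = 80 \cdot 0 = 0$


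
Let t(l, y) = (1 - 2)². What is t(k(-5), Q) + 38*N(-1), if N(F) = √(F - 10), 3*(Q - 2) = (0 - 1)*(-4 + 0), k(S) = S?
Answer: 1 + 38*I*√11 ≈ 1.0 + 126.03*I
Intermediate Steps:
Q = 10/3 (Q = 2 + ((0 - 1)*(-4 + 0))/3 = 2 + (-1*(-4))/3 = 2 + (⅓)*4 = 2 + 4/3 = 10/3 ≈ 3.3333)
t(l, y) = 1 (t(l, y) = (-1)² = 1)
N(F) = √(-10 + F)
t(k(-5), Q) + 38*N(-1) = 1 + 38*√(-10 - 1) = 1 + 38*√(-11) = 1 + 38*(I*√11) = 1 + 38*I*√11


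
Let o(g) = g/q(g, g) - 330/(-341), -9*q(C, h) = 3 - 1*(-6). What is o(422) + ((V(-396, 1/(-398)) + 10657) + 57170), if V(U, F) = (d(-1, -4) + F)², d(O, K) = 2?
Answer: 331018215115/4910524 ≈ 67410.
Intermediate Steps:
q(C, h) = -1 (q(C, h) = -(3 - 1*(-6))/9 = -(3 + 6)/9 = -⅑*9 = -1)
o(g) = 30/31 - g (o(g) = g/(-1) - 330/(-341) = g*(-1) - 330*(-1/341) = -g + 30/31 = 30/31 - g)
V(U, F) = (2 + F)²
o(422) + ((V(-396, 1/(-398)) + 10657) + 57170) = (30/31 - 1*422) + (((2 + 1/(-398))² + 10657) + 57170) = (30/31 - 422) + (((2 - 1/398)² + 10657) + 57170) = -13052/31 + (((795/398)² + 10657) + 57170) = -13052/31 + ((632025/158404 + 10657) + 57170) = -13052/31 + (1688743453/158404 + 57170) = -13052/31 + 10744700133/158404 = 331018215115/4910524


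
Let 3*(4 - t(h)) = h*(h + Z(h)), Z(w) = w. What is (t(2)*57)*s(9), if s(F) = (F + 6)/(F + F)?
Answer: 190/3 ≈ 63.333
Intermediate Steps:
s(F) = (6 + F)/(2*F) (s(F) = (6 + F)/((2*F)) = (6 + F)*(1/(2*F)) = (6 + F)/(2*F))
t(h) = 4 - 2*h**2/3 (t(h) = 4 - h*(h + h)/3 = 4 - h*2*h/3 = 4 - 2*h**2/3)
(t(2)*57)*s(9) = ((4 - 2/3*2**2)*57)*((1/2)*(6 + 9)/9) = ((4 - 2/3*4)*57)*((1/2)*(1/9)*15) = ((4 - 8/3)*57)*(5/6) = ((4/3)*57)*(5/6) = 76*(5/6) = 190/3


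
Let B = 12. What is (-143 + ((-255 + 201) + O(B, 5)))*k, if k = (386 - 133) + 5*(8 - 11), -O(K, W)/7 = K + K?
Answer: -86870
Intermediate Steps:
O(K, W) = -14*K (O(K, W) = -7*(K + K) = -14*K)
k = 238 (k = 253 + 5*(-3) = 253 - 15 = 238)
(-143 + ((-255 + 201) + O(B, 5)))*k = (-143 + ((-255 + 201) - 14*12))*238 = (-143 + (-54 - 168))*238 = (-143 - 222)*238 = -365*238 = -86870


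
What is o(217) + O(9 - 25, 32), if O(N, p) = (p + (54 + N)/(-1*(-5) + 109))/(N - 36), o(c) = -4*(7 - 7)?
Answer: -97/156 ≈ -0.62179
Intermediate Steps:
o(c) = 0 (o(c) = -4*0 = 0)
O(N, p) = (9/19 + p + N/114)/(-36 + N) (O(N, p) = (p + (54 + N)/(5 + 109))/(-36 + N) = (p + (54 + N)/114)/(-36 + N) = (p + (54 + N)*(1/114))/(-36 + N) = (p + (9/19 + N/114))/(-36 + N) = (9/19 + p + N/114)/(-36 + N))
o(217) + O(9 - 25, 32) = 0 + (54 + (9 - 25) + 114*32)/(114*(-36 + (9 - 25))) = 0 + (54 - 16 + 3648)/(114*(-36 - 16)) = 0 + (1/114)*3686/(-52) = 0 + (1/114)*(-1/52)*3686 = 0 - 97/156 = -97/156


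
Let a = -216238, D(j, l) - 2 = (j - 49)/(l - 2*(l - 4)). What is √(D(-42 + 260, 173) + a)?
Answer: I*√5887052985/165 ≈ 465.01*I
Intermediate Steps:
D(j, l) = 2 + (-49 + j)/(8 - l) (D(j, l) = 2 + (j - 49)/(l - 2*(l - 4)) = 2 + (-49 + j)/(l - 2*(-4 + l)) = 2 + (-49 + j)/(l + (8 - 2*l)) = 2 + (-49 + j)/(8 - l))
√(D(-42 + 260, 173) + a) = √((33 - (-42 + 260) + 2*173)/(-8 + 173) - 216238) = √((33 - 1*218 + 346)/165 - 216238) = √((33 - 218 + 346)/165 - 216238) = √((1/165)*161 - 216238) = √(161/165 - 216238) = √(-35679109/165) = I*√5887052985/165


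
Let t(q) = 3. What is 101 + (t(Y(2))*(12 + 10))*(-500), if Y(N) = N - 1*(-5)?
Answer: -32899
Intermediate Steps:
Y(N) = 5 + N (Y(N) = N + 5 = 5 + N)
101 + (t(Y(2))*(12 + 10))*(-500) = 101 + (3*(12 + 10))*(-500) = 101 + (3*22)*(-500) = 101 + 66*(-500) = 101 - 33000 = -32899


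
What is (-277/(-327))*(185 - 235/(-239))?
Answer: 12312650/78153 ≈ 157.55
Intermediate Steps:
(-277/(-327))*(185 - 235/(-239)) = (-277*(-1/327))*(185 - 235*(-1/239)) = 277*(185 + 235/239)/327 = (277/327)*(44450/239) = 12312650/78153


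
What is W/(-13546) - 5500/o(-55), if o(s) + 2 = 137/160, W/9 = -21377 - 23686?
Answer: 11994698761/2478918 ≈ 4838.7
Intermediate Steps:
W = -405567 (W = 9*(-21377 - 23686) = 9*(-45063) = -405567)
o(s) = -183/160 (o(s) = -2 + 137/160 = -183/160)
W/(-13546) - 5500/o(-55) = -405567/(-13546) - 5500/(-183/160) = -405567*(-1/13546) - 5500*(-160/183) = 405567/13546 + 880000/183 = 11994698761/2478918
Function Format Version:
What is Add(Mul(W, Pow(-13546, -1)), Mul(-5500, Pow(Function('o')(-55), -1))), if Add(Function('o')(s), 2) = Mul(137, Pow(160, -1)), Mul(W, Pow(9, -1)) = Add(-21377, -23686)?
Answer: Rational(11994698761, 2478918) ≈ 4838.7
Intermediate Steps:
W = -405567 (W = Mul(9, Add(-21377, -23686)) = Mul(9, -45063) = -405567)
Function('o')(s) = Rational(-183, 160) (Function('o')(s) = Add(-2, Mul(137, Pow(160, -1))) = Add(-2, Mul(137, Rational(1, 160))) = Add(-2, Rational(137, 160)) = Rational(-183, 160))
Add(Mul(W, Pow(-13546, -1)), Mul(-5500, Pow(Function('o')(-55), -1))) = Add(Mul(-405567, Pow(-13546, -1)), Mul(-5500, Pow(Rational(-183, 160), -1))) = Add(Mul(-405567, Rational(-1, 13546)), Mul(-5500, Rational(-160, 183))) = Add(Rational(405567, 13546), Rational(880000, 183)) = Rational(11994698761, 2478918)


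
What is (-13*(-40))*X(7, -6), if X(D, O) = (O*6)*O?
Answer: 112320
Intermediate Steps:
X(D, O) = 6*O² (X(D, O) = (6*O)*O = 6*O²)
(-13*(-40))*X(7, -6) = (-13*(-40))*(6*(-6)²) = 520*(6*36) = 520*216 = 112320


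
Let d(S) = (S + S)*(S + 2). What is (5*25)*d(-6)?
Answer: 6000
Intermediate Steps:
d(S) = 2*S*(2 + S) (d(S) = (2*S)*(2 + S) = 2*S*(2 + S))
(5*25)*d(-6) = (5*25)*(2*(-6)*(2 - 6)) = 125*(2*(-6)*(-4)) = 125*48 = 6000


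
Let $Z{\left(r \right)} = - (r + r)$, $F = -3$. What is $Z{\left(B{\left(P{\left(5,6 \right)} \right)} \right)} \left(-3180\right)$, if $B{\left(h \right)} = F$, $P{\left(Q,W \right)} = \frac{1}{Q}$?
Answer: $-19080$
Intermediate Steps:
$B{\left(h \right)} = -3$
$Z{\left(r \right)} = - 2 r$
$Z{\left(B{\left(P{\left(5,6 \right)} \right)} \right)} \left(-3180\right) = \left(-2\right) \left(-3\right) \left(-3180\right) = 6 \left(-3180\right) = -19080$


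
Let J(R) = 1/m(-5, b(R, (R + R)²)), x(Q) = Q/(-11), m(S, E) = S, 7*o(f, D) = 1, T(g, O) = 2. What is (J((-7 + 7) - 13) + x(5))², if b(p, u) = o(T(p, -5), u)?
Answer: 1296/3025 ≈ 0.42843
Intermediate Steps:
o(f, D) = ⅐ (o(f, D) = (⅐)*1 = ⅐)
b(p, u) = ⅐
x(Q) = -Q/11 (x(Q) = Q*(-1/11) = -Q/11)
J(R) = -⅕ (J(R) = 1/(-5) = -⅕)
(J((-7 + 7) - 13) + x(5))² = (-⅕ - 1/11*5)² = (-⅕ - 5/11)² = (-36/55)² = 1296/3025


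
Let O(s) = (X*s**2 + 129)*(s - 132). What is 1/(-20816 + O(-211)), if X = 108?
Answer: -1/1649300987 ≈ -6.0632e-10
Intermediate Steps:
O(s) = (-132 + s)*(129 + 108*s**2) (O(s) = (108*s**2 + 129)*(s - 132) = (129 + 108*s**2)*(-132 + s) = (-132 + s)*(129 + 108*s**2))
1/(-20816 + O(-211)) = 1/(-20816 + (-17028 - 14256*(-211)**2 + 108*(-211)**3 + 129*(-211))) = 1/(-20816 + (-17028 - 14256*44521 + 108*(-9393931) - 27219)) = 1/(-20816 + (-17028 - 634691376 - 1014544548 - 27219)) = 1/(-20816 - 1649280171) = 1/(-1649300987) = -1/1649300987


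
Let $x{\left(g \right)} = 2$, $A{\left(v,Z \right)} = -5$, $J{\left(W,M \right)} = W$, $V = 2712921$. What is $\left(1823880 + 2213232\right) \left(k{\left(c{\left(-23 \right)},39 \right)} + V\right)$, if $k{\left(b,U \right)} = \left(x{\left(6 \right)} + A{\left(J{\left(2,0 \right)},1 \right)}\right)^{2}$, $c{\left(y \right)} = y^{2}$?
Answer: $10952402258160$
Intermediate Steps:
$k{\left(b,U \right)} = 9$ ($k{\left(b,U \right)} = \left(2 - 5\right)^{2} = \left(-3\right)^{2} = 9$)
$\left(1823880 + 2213232\right) \left(k{\left(c{\left(-23 \right)},39 \right)} + V\right) = \left(1823880 + 2213232\right) \left(9 + 2712921\right) = 4037112 \cdot 2712930 = 10952402258160$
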